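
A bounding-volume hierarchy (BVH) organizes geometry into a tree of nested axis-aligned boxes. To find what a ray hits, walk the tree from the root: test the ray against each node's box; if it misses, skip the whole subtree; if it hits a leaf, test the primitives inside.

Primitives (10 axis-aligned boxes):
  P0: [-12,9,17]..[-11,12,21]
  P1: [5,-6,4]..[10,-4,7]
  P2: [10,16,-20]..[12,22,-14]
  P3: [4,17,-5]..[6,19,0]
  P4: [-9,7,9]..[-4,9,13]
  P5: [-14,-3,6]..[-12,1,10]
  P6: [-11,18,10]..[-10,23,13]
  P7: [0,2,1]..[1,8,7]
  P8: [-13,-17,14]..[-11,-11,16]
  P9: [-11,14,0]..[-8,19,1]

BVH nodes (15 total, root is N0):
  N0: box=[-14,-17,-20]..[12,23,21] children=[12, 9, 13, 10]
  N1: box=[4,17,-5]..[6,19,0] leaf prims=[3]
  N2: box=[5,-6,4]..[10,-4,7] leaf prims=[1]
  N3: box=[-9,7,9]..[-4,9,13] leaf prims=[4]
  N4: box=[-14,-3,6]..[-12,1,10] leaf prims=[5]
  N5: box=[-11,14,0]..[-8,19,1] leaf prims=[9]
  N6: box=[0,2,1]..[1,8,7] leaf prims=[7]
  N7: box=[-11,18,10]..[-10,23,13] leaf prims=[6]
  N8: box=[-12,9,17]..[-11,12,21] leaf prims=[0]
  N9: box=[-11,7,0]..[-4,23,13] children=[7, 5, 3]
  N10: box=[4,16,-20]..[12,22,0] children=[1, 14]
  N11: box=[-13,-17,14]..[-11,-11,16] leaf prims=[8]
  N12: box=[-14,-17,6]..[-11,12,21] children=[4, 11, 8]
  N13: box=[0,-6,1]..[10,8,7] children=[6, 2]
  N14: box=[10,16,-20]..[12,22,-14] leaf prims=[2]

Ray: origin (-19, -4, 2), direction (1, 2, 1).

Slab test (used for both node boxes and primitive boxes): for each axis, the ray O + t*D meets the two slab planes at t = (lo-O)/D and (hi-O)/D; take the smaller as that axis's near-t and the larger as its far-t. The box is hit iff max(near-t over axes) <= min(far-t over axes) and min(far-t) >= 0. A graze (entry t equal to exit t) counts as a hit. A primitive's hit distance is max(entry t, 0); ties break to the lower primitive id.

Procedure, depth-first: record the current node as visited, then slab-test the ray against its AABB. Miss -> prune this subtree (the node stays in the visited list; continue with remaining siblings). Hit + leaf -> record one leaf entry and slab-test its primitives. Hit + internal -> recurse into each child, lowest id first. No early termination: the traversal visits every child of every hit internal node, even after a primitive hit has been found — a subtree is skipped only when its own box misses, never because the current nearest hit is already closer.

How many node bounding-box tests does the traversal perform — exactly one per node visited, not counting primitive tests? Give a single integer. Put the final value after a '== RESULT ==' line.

Walk:
N0 x:[5,31] y:[-13/2,27/2] z:[-22,19] -> hit [5,27/2], descend [9, 10, 12, 13]
  N9 x:[8,15] y:[11/2,27/2] z:[-2,11] -> hit [8,11], descend [3, 5, 7]
    N3 x:[10,15] y:[11/2,13/2] z:[7,11] -> miss, prune
    N5 x:[8,11] y:[9,23/2] z:[-2,-1] -> miss, prune
    N7 x:[8,9] y:[11,27/2] z:[8,11] -> miss, prune
  N10 x:[23,31] y:[10,13] z:[-22,-2] -> miss, prune
  N12 x:[5,8] y:[-13/2,8] z:[4,19] -> hit [5,8], descend [4, 8, 11]
    N4 x:[5,7] y:[1/2,5/2] z:[4,8] -> miss, prune
    N8 x:[7,8] y:[13/2,8] z:[15,19] -> miss, prune
    N11 x:[6,8] y:[-13/2,-7/2] z:[12,14] -> miss, prune
  N13 x:[19,29] y:[-1,6] z:[-1,5] -> miss, prune

order=[0, 9, 3, 5, 7, 10, 12, 4, 8, 11, 13]  |boxes|=11  |leaves|=0  hit=miss

== RESULT ==
11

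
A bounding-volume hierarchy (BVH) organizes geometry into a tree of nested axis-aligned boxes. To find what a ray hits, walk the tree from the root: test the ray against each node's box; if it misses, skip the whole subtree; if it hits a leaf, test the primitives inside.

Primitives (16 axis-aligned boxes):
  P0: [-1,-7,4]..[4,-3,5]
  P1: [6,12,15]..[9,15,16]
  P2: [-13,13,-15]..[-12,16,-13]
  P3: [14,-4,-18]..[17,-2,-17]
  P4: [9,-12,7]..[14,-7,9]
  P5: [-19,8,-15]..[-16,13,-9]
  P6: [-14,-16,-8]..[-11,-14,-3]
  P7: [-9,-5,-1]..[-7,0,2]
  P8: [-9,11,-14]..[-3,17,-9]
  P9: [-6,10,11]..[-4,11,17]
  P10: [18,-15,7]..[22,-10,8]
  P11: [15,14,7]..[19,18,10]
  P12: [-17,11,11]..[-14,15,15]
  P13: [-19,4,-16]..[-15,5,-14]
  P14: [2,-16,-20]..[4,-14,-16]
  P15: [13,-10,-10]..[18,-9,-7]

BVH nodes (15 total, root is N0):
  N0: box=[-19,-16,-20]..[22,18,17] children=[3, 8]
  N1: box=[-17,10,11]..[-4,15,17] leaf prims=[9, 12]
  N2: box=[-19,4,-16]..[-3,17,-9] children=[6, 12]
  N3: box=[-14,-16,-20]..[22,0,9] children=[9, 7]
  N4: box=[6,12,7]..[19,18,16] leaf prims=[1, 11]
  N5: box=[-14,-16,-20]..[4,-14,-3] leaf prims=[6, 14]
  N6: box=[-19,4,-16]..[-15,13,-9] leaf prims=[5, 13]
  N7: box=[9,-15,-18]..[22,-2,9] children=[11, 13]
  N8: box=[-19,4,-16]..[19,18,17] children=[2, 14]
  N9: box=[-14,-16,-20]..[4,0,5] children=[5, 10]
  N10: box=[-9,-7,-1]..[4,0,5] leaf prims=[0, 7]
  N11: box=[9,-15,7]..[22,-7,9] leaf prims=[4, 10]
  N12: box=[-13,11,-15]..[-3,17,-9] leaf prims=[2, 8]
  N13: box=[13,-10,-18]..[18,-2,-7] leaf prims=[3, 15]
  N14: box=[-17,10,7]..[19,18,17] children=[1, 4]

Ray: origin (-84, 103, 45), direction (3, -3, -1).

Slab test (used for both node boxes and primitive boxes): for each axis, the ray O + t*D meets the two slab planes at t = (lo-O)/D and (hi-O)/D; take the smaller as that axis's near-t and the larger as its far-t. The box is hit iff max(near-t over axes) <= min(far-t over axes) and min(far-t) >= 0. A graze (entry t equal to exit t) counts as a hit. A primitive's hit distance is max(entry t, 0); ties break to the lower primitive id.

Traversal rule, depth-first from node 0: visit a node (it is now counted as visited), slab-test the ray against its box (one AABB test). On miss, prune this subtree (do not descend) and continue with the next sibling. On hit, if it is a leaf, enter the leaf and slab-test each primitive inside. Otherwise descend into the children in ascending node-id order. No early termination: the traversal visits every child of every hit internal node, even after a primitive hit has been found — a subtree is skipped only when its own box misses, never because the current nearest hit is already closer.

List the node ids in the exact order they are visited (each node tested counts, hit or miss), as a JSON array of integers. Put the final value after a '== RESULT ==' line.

Traverse from the root:
N0 x:[65/3,106/3] y:[85/3,119/3] z:[28,65] -> hit [85/3,106/3], descend [3, 8]
  N3 x:[70/3,106/3] y:[103/3,119/3] z:[36,65] -> miss, prune
  N8 x:[65/3,103/3] y:[85/3,33] z:[28,61] -> hit [85/3,33], descend [2, 14]
    N2 x:[65/3,27] y:[86/3,33] z:[54,61] -> miss, prune
    N14 x:[67/3,103/3] y:[85/3,31] z:[28,38] -> hit [85/3,31], descend [1, 4]
      N1 x:[67/3,80/3] y:[88/3,31] z:[28,34] -> miss, prune
      N4 x:[30,103/3] y:[85/3,91/3] z:[29,38] -> hit [30,91/3] leaf, test {P1@t=30, P11(miss)}

Visited [0, 3, 8, 2, 14, 1, 4]. Tests: 7 box, 1 leaf. Nearest: P1.

== RESULT ==
[0, 3, 8, 2, 14, 1, 4]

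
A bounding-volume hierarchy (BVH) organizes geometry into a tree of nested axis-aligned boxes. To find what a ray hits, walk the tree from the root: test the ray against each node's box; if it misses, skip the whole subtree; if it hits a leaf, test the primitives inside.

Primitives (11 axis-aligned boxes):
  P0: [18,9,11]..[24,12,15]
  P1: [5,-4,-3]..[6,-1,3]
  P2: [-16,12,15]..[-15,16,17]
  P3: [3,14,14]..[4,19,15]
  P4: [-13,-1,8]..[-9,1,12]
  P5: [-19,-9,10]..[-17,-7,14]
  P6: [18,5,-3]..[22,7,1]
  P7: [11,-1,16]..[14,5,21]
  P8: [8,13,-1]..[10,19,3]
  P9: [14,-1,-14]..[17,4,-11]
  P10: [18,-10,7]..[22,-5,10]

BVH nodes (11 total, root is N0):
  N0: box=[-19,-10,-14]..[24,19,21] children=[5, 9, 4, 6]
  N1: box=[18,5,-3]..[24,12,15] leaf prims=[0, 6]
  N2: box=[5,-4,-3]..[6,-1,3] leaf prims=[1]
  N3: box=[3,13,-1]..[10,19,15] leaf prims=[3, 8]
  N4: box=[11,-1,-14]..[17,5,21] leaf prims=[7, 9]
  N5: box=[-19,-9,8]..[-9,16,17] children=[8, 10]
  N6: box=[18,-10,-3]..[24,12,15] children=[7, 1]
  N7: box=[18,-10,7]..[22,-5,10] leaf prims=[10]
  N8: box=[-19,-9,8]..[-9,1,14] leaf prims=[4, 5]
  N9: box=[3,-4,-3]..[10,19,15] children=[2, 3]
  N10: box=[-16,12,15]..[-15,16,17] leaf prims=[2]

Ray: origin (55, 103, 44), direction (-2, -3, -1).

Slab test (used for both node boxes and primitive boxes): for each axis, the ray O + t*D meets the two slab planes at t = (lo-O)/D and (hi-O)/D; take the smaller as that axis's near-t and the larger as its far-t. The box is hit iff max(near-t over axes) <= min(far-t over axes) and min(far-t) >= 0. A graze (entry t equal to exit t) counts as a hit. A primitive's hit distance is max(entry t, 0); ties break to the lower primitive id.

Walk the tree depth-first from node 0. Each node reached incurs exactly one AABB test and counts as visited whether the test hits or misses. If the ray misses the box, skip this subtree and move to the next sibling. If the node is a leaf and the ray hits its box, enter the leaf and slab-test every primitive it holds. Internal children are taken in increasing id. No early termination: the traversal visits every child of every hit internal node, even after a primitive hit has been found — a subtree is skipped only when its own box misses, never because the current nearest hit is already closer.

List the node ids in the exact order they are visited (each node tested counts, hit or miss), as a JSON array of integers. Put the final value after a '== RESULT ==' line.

Trace the traversal:
N0 x:[31/2,37] y:[28,113/3] z:[23,58] -> hit [28,37], descend [4, 5, 6, 9]
  N4 x:[19,22] y:[98/3,104/3] z:[23,58] -> miss, prune
  N5 x:[32,37] y:[29,112/3] z:[27,36] -> hit [32,36], descend [8, 10]
    N8 x:[32,37] y:[34,112/3] z:[30,36] -> hit [34,36] leaf, test {P4@t=34, P5(miss)}
    N10 x:[35,71/2] y:[29,91/3] z:[27,29] -> miss, prune
  N6 x:[31/2,37/2] y:[91/3,113/3] z:[29,47] -> miss, prune
  N9 x:[45/2,26] y:[28,107/3] z:[29,47] -> miss, prune

Visited [0, 4, 5, 8, 10, 6, 9]. Tests: 7 box, 1 leaf. Nearest: P4.

== RESULT ==
[0, 4, 5, 8, 10, 6, 9]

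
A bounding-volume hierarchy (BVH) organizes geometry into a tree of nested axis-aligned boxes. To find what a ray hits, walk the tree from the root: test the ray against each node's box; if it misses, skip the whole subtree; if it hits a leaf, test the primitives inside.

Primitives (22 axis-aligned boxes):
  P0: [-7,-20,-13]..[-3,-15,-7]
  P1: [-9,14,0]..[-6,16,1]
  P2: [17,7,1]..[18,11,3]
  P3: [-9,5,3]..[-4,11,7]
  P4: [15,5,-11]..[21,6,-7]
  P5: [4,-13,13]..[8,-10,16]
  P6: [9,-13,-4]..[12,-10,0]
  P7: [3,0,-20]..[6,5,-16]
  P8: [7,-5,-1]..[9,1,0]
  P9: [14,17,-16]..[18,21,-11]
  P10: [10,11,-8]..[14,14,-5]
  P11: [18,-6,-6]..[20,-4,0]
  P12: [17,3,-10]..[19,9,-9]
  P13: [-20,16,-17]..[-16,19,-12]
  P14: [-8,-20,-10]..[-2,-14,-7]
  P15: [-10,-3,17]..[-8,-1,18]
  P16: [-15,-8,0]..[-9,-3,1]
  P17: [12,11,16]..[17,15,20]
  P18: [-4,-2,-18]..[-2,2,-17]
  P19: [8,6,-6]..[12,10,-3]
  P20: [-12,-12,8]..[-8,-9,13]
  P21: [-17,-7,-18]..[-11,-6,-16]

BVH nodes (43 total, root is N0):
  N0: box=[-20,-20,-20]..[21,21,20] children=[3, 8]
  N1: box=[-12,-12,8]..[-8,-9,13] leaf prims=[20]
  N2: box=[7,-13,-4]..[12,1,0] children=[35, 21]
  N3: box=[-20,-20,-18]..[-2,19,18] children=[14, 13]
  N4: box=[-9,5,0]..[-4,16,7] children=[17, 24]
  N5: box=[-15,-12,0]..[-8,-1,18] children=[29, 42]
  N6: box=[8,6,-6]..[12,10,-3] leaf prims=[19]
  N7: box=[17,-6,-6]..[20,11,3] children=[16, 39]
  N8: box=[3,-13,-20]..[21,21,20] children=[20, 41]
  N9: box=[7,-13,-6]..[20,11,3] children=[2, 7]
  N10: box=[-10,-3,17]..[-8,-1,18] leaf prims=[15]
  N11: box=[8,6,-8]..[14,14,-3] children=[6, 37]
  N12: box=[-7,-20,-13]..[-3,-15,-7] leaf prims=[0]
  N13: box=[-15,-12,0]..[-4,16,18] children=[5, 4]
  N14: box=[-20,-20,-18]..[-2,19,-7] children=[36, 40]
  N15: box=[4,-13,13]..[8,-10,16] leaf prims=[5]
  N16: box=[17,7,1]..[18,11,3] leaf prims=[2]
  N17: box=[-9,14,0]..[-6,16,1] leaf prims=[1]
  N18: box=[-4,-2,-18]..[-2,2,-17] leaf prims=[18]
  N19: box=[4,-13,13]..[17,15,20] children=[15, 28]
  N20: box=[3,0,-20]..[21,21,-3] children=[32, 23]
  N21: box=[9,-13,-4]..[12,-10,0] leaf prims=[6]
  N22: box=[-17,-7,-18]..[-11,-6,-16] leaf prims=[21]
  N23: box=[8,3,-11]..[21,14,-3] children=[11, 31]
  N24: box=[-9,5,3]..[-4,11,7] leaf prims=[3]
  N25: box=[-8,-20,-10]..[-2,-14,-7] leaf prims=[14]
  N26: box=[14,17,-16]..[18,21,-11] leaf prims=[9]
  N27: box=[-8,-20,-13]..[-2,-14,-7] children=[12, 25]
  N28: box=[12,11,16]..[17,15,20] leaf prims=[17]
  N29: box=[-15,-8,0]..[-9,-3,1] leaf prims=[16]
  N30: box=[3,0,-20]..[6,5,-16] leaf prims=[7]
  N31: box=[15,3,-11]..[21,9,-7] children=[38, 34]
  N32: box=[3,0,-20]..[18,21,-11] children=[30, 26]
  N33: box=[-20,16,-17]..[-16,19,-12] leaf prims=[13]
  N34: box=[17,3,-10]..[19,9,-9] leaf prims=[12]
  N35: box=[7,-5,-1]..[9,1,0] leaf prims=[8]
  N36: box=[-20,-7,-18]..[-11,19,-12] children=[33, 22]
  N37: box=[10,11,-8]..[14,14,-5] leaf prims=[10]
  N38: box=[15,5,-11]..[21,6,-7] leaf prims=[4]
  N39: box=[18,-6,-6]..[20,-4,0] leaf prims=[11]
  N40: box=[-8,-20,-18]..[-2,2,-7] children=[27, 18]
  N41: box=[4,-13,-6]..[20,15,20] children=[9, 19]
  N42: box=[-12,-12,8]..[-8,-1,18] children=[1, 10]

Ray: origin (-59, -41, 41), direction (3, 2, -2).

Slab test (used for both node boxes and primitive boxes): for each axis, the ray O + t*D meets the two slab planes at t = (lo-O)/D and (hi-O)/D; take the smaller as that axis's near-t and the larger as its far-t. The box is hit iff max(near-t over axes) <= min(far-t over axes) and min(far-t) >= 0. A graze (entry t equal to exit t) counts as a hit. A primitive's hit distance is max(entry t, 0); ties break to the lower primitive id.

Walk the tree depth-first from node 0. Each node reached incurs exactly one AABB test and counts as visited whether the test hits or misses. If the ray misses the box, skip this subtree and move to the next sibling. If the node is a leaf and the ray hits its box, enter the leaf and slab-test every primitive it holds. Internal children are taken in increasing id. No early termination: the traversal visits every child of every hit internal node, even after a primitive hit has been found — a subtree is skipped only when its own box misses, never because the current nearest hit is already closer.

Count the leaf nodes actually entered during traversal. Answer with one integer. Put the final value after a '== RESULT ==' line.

Trace the traversal:
N0 x:[13,80/3] y:[21/2,31] z:[21/2,61/2] -> hit [13,80/3], descend [3, 8]
  N3 x:[13,19] y:[21/2,30] z:[23/2,59/2] -> hit [13,19], descend [13, 14]
    N13 x:[44/3,55/3] y:[29/2,57/2] z:[23/2,41/2] -> hit [44/3,55/3], descend [4, 5]
      N4 x:[50/3,55/3] y:[23,57/2] z:[17,41/2] -> miss, prune
      N5 x:[44/3,17] y:[29/2,20] z:[23/2,41/2] -> hit [44/3,17], descend [29, 42]
        N29 x:[44/3,50/3] y:[33/2,19] z:[20,41/2] -> miss, prune
        N42 x:[47/3,17] y:[29/2,20] z:[23/2,33/2] -> hit [47/3,33/2], descend [1, 10]
          N1 x:[47/3,17] y:[29/2,16] z:[14,33/2] -> hit [47/3,16] leaf, test {P20@t=47/3}
          N10 x:[49/3,17] y:[19,20] z:[23/2,12] -> miss, prune
    N14 x:[13,19] y:[21/2,30] z:[24,59/2] -> miss, prune
  N8 x:[62/3,80/3] y:[14,31] z:[21/2,61/2] -> hit [62/3,80/3], descend [20, 41]
    N20 x:[62/3,80/3] y:[41/2,31] z:[22,61/2] -> hit [22,80/3], descend [23, 32]
      N23 x:[67/3,80/3] y:[22,55/2] z:[22,26] -> hit [67/3,26], descend [11, 31]
        N11 x:[67/3,73/3] y:[47/2,55/2] z:[22,49/2] -> hit [47/2,73/3], descend [6, 37]
          N6 x:[67/3,71/3] y:[47/2,51/2] z:[22,47/2] -> hit [47/2,47/2] leaf, test {P19@t=47/2}
          N37 x:[23,73/3] y:[26,55/2] z:[23,49/2] -> miss, prune
        N31 x:[74/3,80/3] y:[22,25] z:[24,26] -> hit [74/3,25], descend [34, 38]
          N34 x:[76/3,26] y:[22,25] z:[25,51/2] -> miss, prune
          N38 x:[74/3,80/3] y:[23,47/2] z:[24,26] -> miss, prune
      N32 x:[62/3,77/3] y:[41/2,31] z:[26,61/2] -> miss, prune
    N41 x:[21,79/3] y:[14,28] z:[21/2,47/2] -> hit [21,47/2], descend [9, 19]
      N9 x:[22,79/3] y:[14,26] z:[19,47/2] -> hit [22,47/2], descend [2, 7]
        N2 x:[22,71/3] y:[14,21] z:[41/2,45/2] -> miss, prune
        N7 x:[76/3,79/3] y:[35/2,26] z:[19,47/2] -> miss, prune
      N19 x:[21,76/3] y:[14,28] z:[21/2,14] -> miss, prune

Summary -> nodes [0, 3, 13, 4, 5, 29, 42, 1, 10, 14, 8, 20, 23, 11, 6, 37, 31, 34, 38, 32, 41, 9, 2, 7, 19]; box-tests=25; leaf-entries=2; first=P20

== RESULT ==
2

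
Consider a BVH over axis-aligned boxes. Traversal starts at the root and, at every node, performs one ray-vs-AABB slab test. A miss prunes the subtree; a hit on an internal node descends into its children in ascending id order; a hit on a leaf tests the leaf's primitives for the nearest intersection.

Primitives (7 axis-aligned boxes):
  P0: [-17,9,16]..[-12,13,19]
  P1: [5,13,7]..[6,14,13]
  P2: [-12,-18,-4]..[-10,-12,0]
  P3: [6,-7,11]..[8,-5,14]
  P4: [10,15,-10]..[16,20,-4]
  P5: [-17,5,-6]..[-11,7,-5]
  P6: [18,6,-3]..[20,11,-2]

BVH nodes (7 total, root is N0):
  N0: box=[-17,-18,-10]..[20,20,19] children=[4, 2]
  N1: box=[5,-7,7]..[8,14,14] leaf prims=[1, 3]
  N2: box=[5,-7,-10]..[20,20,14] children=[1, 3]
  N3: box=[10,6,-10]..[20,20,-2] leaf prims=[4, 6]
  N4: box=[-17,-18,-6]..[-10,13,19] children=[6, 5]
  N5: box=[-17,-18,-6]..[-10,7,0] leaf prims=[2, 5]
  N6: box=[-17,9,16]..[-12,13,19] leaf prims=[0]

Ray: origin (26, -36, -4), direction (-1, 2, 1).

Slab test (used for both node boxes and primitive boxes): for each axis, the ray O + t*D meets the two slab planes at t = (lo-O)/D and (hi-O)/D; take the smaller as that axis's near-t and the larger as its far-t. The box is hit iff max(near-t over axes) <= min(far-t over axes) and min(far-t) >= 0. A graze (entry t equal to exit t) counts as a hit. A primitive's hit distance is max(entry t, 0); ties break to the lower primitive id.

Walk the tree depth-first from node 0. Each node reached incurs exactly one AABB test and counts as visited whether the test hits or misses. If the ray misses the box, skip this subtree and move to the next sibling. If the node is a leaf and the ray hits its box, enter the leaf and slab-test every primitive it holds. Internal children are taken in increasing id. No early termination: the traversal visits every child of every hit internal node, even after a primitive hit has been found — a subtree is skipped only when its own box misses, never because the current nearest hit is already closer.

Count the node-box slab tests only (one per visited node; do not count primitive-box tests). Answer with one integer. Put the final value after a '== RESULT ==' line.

Trace the traversal:
N0 x:[6,43] y:[9,28] z:[-6,23] -> hit [9,23], descend [2, 4]
  N2 x:[6,21] y:[29/2,28] z:[-6,18] -> hit [29/2,18], descend [1, 3]
    N1 x:[18,21] y:[29/2,25] z:[11,18] -> hit [18,18] leaf, test {P1(miss), P3(miss)}
    N3 x:[6,16] y:[21,28] z:[-6,2] -> miss, prune
  N4 x:[36,43] y:[9,49/2] z:[-2,23] -> miss, prune

Visited [0, 2, 1, 3, 4]. Tests: 5 box, 1 leaf. Nearest: miss.

== RESULT ==
5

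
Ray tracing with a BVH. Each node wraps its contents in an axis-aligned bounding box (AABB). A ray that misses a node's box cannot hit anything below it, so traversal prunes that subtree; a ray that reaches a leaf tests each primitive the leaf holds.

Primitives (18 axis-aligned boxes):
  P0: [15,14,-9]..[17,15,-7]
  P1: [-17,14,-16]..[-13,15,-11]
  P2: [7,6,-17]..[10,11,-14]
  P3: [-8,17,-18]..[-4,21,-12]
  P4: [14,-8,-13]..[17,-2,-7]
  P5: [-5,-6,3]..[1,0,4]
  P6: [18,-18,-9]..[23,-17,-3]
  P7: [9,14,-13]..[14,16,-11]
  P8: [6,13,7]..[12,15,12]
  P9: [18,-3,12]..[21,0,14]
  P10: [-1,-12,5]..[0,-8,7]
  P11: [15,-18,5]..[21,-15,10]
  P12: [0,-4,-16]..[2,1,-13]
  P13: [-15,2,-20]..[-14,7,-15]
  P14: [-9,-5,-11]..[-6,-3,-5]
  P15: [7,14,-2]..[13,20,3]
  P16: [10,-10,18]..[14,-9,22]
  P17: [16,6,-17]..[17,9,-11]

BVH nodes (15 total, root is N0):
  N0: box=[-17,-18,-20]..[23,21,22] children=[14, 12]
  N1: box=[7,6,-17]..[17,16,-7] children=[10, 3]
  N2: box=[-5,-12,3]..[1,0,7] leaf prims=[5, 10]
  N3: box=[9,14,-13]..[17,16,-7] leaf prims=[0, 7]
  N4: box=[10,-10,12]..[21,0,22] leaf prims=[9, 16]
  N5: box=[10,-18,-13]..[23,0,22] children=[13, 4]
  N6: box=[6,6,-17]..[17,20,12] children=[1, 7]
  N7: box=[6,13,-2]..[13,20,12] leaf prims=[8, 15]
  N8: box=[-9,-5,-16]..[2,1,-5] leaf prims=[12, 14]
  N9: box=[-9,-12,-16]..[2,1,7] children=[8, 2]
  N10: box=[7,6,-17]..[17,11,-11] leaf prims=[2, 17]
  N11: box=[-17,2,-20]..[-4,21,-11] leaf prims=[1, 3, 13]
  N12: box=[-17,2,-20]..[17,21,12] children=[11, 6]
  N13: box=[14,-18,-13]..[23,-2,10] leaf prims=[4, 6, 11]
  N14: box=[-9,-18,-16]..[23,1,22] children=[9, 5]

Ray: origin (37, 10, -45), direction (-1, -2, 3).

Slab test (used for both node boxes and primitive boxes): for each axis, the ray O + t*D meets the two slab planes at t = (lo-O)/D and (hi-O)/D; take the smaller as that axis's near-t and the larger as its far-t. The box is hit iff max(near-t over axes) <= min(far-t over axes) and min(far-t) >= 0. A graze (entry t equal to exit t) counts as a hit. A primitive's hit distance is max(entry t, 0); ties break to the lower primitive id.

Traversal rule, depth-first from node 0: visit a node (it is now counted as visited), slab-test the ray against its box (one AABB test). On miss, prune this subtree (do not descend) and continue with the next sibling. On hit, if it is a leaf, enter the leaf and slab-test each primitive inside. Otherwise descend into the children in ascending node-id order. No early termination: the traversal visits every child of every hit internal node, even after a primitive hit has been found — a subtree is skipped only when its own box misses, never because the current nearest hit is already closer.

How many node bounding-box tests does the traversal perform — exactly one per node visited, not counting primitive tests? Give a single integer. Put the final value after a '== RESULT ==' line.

Traverse from the root:
N0 x:[14,54] y:[-11/2,14] z:[25/3,67/3] -> hit [14,14], descend [12, 14]
  N12 x:[20,54] y:[-11/2,4] z:[25/3,19] -> miss, prune
  N14 x:[14,46] y:[9/2,14] z:[29/3,67/3] -> hit [14,14], descend [5, 9]
    N5 x:[14,27] y:[5,14] z:[32/3,67/3] -> hit [14,14], descend [4, 13]
      N4 x:[16,27] y:[5,10] z:[19,67/3] -> miss, prune
      N13 x:[14,23] y:[6,14] z:[32/3,55/3] -> hit [14,14] leaf, test {P4(miss), P6@t=14, P11(miss)}
    N9 x:[35,46] y:[9/2,11] z:[29/3,52/3] -> miss, prune

order=[0, 12, 14, 5, 4, 13, 9]  |boxes|=7  |leaves|=1  hit=P6

== RESULT ==
7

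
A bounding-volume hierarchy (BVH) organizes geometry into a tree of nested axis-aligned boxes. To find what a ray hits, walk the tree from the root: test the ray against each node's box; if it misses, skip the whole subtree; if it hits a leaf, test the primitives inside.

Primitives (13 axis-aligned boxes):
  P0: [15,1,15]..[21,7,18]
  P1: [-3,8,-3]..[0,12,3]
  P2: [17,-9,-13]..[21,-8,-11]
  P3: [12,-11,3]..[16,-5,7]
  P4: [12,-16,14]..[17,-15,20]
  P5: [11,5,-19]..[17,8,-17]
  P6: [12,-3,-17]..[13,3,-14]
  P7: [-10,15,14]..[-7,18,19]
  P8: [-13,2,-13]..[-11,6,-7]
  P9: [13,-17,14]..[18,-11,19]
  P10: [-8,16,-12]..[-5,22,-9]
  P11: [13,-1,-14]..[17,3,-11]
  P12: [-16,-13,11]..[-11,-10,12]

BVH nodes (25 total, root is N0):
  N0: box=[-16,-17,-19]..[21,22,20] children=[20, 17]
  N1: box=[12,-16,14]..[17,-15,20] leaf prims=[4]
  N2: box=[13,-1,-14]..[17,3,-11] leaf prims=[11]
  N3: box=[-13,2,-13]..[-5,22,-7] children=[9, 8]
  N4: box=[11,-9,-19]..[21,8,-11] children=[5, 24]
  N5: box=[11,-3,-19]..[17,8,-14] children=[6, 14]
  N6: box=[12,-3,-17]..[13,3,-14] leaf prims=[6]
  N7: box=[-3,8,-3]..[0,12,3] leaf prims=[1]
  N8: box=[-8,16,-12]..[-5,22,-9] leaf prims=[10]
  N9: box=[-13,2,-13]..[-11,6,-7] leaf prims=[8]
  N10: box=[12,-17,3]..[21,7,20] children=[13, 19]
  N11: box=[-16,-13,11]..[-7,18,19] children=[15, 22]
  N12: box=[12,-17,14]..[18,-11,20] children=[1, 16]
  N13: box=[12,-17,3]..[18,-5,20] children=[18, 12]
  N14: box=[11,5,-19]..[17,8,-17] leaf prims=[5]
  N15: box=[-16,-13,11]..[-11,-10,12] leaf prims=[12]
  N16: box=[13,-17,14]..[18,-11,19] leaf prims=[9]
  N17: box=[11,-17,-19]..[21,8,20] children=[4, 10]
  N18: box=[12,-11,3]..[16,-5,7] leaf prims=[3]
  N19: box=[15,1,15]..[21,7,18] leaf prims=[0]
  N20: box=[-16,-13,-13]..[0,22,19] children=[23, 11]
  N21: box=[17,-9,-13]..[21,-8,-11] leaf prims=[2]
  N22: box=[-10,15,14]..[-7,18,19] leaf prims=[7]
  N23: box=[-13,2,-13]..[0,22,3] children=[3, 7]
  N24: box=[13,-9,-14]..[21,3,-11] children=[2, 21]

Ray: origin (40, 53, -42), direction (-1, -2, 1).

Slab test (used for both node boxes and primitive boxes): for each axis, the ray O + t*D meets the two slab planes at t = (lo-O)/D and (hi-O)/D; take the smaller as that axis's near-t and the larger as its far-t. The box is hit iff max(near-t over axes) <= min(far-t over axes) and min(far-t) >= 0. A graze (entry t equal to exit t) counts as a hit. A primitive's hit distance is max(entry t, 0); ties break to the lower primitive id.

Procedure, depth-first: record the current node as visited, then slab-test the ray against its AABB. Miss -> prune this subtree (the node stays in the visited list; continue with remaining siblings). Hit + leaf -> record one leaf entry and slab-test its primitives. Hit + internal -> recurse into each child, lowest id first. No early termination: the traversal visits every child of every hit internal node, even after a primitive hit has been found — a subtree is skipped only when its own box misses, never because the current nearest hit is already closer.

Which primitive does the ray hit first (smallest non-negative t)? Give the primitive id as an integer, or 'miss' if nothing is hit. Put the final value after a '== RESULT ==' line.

Traverse from the root:
N0 x:[19,56] y:[31/2,35] z:[23,62] -> hit [23,35], descend [17, 20]
  N17 x:[19,29] y:[45/2,35] z:[23,62] -> hit [23,29], descend [4, 10]
    N4 x:[19,29] y:[45/2,31] z:[23,31] -> hit [23,29], descend [5, 24]
      N5 x:[23,29] y:[45/2,28] z:[23,28] -> hit [23,28], descend [6, 14]
        N6 x:[27,28] y:[25,28] z:[25,28] -> hit [27,28] leaf, test {P6@t=27}
        N14 x:[23,29] y:[45/2,24] z:[23,25] -> hit [23,24] leaf, test {P5@t=23}
      N24 x:[19,27] y:[25,31] z:[28,31] -> miss, prune
    N10 x:[19,28] y:[23,35] z:[45,62] -> miss, prune
  N20 x:[40,56] y:[31/2,33] z:[29,61] -> miss, prune

Summary -> nodes [0, 17, 4, 5, 6, 14, 24, 10, 20]; box-tests=9; leaf-entries=2; first=P5

== RESULT ==
5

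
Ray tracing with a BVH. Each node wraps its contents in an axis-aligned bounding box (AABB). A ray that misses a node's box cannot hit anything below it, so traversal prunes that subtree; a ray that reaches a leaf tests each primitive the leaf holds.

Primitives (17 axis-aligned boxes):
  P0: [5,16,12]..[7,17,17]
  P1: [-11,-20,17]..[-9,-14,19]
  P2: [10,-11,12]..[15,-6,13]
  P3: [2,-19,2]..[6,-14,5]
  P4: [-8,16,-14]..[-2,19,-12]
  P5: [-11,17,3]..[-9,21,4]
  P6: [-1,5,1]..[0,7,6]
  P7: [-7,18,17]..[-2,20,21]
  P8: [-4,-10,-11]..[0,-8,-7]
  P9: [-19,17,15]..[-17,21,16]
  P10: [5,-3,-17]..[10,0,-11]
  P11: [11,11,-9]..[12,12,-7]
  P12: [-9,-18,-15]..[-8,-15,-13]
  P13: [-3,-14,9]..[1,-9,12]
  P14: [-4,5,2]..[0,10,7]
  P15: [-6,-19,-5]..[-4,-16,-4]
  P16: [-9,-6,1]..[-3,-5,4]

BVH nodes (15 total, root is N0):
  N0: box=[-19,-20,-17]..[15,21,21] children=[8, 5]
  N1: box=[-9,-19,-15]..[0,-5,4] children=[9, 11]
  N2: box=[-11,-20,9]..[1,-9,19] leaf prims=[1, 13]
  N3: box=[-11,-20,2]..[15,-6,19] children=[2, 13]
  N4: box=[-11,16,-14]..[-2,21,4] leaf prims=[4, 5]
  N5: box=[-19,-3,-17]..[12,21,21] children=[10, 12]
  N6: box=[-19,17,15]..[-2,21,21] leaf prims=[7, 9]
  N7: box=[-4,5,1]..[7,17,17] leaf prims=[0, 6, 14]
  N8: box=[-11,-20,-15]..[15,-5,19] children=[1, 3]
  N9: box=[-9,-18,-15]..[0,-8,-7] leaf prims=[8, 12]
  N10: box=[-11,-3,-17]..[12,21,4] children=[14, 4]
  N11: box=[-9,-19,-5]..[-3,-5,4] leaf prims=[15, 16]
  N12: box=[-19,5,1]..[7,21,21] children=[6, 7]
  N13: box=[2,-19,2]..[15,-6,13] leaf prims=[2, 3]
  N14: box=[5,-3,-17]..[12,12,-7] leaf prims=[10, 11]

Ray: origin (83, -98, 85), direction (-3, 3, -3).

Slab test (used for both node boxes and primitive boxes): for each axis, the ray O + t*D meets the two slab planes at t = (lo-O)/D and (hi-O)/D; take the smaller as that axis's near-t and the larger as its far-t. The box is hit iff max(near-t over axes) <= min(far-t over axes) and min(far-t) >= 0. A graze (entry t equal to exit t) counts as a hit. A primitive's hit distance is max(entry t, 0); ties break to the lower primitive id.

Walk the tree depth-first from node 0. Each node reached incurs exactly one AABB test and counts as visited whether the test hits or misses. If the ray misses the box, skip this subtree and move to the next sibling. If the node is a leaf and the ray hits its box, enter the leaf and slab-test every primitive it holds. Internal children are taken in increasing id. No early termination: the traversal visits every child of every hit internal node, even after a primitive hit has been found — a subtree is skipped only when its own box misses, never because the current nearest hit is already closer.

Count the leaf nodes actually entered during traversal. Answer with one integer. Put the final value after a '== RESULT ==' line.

Trace the traversal:
N0 x:[68/3,34] y:[26,119/3] z:[64/3,34] -> hit [26,34], descend [5, 8]
  N5 x:[71/3,34] y:[95/3,119/3] z:[64/3,34] -> hit [95/3,34], descend [10, 12]
    N10 x:[71/3,94/3] y:[95/3,119/3] z:[27,34] -> miss, prune
    N12 x:[76/3,34] y:[103/3,119/3] z:[64/3,28] -> miss, prune
  N8 x:[68/3,94/3] y:[26,31] z:[22,100/3] -> hit [26,31], descend [1, 3]
    N1 x:[83/3,92/3] y:[79/3,31] z:[27,100/3] -> hit [83/3,92/3], descend [9, 11]
      N9 x:[83/3,92/3] y:[80/3,30] z:[92/3,100/3] -> miss, prune
      N11 x:[86/3,92/3] y:[79/3,31] z:[27,30] -> hit [86/3,30] leaf, test {P15(miss), P16(miss)}
    N3 x:[68/3,94/3] y:[26,92/3] z:[22,83/3] -> hit [26,83/3], descend [2, 13]
      N2 x:[82/3,94/3] y:[26,89/3] z:[22,76/3] -> miss, prune
      N13 x:[68/3,27] y:[79/3,92/3] z:[24,83/3] -> hit [79/3,27] leaf, test {P2(miss), P3@t=80/3}

Summary -> nodes [0, 5, 10, 12, 8, 1, 9, 11, 3, 2, 13]; box-tests=11; leaf-entries=2; first=P3

== RESULT ==
2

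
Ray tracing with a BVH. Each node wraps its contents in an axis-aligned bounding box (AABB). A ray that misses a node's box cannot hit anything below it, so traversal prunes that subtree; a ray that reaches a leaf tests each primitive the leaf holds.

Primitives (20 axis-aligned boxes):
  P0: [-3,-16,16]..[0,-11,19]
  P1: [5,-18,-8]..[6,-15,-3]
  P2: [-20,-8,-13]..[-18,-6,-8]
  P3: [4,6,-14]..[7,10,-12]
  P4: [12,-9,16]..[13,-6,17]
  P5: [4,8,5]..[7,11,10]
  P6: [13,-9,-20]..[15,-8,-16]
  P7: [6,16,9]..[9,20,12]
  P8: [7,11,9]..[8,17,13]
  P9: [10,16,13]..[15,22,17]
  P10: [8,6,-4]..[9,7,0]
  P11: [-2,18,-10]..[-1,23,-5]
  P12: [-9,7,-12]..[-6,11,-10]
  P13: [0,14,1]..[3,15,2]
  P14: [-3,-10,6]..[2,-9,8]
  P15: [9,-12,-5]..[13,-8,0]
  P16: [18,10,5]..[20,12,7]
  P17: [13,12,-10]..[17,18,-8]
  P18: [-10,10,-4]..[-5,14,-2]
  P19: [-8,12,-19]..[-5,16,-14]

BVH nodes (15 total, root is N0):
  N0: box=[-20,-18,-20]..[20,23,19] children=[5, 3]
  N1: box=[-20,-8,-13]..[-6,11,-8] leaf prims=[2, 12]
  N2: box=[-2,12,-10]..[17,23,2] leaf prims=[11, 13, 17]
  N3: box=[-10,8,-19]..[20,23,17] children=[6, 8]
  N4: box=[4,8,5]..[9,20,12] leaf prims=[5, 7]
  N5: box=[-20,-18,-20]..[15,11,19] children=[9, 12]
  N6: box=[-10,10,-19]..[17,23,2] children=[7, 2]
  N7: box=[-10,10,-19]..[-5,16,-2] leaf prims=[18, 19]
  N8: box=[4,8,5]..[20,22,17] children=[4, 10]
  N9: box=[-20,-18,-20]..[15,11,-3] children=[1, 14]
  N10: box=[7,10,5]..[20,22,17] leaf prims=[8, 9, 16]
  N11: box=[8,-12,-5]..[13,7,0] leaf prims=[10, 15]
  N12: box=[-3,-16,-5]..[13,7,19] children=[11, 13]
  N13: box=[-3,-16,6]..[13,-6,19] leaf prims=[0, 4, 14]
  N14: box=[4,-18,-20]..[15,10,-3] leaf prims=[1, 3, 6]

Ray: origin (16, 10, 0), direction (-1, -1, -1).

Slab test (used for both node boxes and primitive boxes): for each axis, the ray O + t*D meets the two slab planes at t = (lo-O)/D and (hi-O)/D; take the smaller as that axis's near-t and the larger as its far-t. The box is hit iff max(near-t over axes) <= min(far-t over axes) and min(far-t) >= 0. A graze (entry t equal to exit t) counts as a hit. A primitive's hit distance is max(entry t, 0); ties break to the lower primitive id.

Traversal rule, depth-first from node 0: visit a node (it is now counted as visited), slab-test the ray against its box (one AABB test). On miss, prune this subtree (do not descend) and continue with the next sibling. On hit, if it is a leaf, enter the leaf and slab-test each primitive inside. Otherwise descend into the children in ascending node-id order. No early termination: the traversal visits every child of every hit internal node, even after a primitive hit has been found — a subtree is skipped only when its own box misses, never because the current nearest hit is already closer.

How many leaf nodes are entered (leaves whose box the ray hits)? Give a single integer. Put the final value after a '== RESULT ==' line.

Trace the traversal:
N0 x:[-4,36] y:[-13,28] z:[-19,20] -> hit [-4,20], descend [3, 5]
  N3 x:[-4,26] y:[-13,2] z:[-17,19] -> hit [-4,2], descend [6, 8]
    N6 x:[-1,26] y:[-13,0] z:[-2,19] -> hit [-1,0], descend [2, 7]
      N2 x:[-1,18] y:[-13,-2] z:[-2,10] -> miss, prune
      N7 x:[21,26] y:[-6,0] z:[2,19] -> miss, prune
    N8 x:[-4,12] y:[-12,2] z:[-17,-5] -> miss, prune
  N5 x:[1,36] y:[-1,28] z:[-19,20] -> hit [1,20], descend [9, 12]
    N9 x:[1,36] y:[-1,28] z:[3,20] -> hit [3,20], descend [1, 14]
      N1 x:[22,36] y:[-1,18] z:[8,13] -> miss, prune
      N14 x:[1,12] y:[0,28] z:[3,20] -> hit [3,12] leaf, test {P1(miss), P3(miss), P6(miss)}
    N12 x:[3,19] y:[3,26] z:[-19,5] -> hit [3,5], descend [11, 13]
      N11 x:[3,8] y:[3,22] z:[0,5] -> hit [3,5] leaf, test {P10(miss), P15(miss)}
      N13 x:[3,19] y:[16,26] z:[-19,-6] -> miss, prune

Summary -> nodes [0, 3, 6, 2, 7, 8, 5, 9, 1, 14, 12, 11, 13]; box-tests=13; leaf-entries=2; first=miss

== RESULT ==
2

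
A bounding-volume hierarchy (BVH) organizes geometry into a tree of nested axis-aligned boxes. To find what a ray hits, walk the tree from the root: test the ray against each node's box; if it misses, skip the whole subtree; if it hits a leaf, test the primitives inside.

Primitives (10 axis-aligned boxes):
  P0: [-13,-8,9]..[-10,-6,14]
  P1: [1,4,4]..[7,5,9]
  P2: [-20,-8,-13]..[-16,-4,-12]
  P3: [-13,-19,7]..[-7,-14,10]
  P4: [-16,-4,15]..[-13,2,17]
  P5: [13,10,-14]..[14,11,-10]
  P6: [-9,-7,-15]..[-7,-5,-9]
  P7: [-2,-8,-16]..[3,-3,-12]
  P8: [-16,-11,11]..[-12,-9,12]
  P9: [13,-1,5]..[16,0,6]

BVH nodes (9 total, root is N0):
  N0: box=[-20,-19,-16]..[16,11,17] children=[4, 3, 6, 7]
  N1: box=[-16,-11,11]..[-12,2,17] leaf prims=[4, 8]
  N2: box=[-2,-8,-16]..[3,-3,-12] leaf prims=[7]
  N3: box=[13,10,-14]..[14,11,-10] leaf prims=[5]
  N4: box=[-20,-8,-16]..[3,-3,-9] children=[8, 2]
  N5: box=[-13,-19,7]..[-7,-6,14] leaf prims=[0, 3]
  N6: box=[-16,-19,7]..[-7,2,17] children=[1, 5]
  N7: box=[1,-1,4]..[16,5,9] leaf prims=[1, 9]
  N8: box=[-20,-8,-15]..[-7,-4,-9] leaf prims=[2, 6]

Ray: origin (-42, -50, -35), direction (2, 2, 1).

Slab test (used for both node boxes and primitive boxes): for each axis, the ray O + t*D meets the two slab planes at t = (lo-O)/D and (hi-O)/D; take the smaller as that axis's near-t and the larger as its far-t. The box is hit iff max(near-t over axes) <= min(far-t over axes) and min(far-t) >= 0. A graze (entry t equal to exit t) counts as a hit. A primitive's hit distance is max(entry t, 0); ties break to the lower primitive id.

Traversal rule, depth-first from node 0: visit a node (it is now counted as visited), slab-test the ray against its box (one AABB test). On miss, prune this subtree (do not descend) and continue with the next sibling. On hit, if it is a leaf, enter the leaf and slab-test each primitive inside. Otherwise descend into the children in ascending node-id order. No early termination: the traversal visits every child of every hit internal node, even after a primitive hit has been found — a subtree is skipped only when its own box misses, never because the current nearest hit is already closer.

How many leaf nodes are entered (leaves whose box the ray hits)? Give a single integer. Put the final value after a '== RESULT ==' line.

Walk:
N0 x:[11,29] y:[31/2,61/2] z:[19,52] -> hit [19,29], descend [3, 4, 6, 7]
  N3 x:[55/2,28] y:[30,61/2] z:[21,25] -> miss, prune
  N4 x:[11,45/2] y:[21,47/2] z:[19,26] -> hit [21,45/2], descend [2, 8]
    N2 x:[20,45/2] y:[21,47/2] z:[19,23] -> hit [21,45/2] leaf, test {P7@t=21}
    N8 x:[11,35/2] y:[21,23] z:[20,26] -> miss, prune
  N6 x:[13,35/2] y:[31/2,26] z:[42,52] -> miss, prune
  N7 x:[43/2,29] y:[49/2,55/2] z:[39,44] -> miss, prune

order=[0, 3, 4, 2, 8, 6, 7]  |boxes|=7  |leaves|=1  hit=P7

== RESULT ==
1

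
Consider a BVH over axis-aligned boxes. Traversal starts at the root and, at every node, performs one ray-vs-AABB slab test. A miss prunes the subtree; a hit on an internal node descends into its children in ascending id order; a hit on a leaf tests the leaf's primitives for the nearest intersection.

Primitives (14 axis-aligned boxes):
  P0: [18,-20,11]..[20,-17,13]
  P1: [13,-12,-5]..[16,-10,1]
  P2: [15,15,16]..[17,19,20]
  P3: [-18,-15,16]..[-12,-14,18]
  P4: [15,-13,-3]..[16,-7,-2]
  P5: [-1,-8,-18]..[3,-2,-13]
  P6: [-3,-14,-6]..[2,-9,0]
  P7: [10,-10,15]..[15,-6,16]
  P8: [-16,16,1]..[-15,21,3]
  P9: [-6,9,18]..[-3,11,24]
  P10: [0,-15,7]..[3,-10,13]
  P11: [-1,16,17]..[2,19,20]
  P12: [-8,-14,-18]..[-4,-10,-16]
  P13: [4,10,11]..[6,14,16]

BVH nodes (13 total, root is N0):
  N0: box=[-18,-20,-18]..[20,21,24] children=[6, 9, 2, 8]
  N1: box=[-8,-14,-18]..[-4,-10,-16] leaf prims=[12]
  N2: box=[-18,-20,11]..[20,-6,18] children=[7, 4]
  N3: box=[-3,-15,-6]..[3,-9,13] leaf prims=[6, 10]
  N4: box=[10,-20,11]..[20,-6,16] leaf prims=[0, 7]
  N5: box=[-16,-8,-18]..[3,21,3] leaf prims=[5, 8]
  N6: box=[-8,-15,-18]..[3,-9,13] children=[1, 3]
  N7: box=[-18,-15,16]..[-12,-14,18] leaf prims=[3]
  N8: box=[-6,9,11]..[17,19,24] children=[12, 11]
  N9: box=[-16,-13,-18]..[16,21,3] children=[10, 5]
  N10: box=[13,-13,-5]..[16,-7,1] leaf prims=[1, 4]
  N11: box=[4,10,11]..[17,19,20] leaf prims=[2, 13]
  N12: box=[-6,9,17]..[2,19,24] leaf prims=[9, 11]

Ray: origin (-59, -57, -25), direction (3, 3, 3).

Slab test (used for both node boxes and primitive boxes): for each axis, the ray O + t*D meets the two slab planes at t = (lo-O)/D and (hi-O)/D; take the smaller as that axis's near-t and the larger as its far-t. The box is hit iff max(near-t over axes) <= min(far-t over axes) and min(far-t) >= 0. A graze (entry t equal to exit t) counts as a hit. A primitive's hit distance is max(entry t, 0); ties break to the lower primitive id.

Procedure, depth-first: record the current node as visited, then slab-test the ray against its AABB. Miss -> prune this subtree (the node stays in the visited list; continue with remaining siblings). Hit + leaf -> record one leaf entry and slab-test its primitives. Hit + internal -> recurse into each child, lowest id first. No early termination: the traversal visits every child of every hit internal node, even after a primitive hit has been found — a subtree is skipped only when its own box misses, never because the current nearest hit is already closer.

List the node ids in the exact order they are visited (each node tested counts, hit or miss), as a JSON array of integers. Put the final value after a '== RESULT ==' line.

Walk:
N0 x:[41/3,79/3] y:[37/3,26] z:[7/3,49/3] -> hit [41/3,49/3], descend [2, 6, 8, 9]
  N2 x:[41/3,79/3] y:[37/3,17] z:[12,43/3] -> hit [41/3,43/3], descend [4, 7]
    N4 x:[23,79/3] y:[37/3,17] z:[12,41/3] -> miss, prune
    N7 x:[41/3,47/3] y:[14,43/3] z:[41/3,43/3] -> hit [14,43/3] leaf, test {P3@t=14}
  N6 x:[17,62/3] y:[14,16] z:[7/3,38/3] -> miss, prune
  N8 x:[53/3,76/3] y:[22,76/3] z:[12,49/3] -> miss, prune
  N9 x:[43/3,25] y:[44/3,26] z:[7/3,28/3] -> miss, prune

Summary -> nodes [0, 2, 4, 7, 6, 8, 9]; box-tests=7; leaf-entries=1; first=P3

== RESULT ==
[0, 2, 4, 7, 6, 8, 9]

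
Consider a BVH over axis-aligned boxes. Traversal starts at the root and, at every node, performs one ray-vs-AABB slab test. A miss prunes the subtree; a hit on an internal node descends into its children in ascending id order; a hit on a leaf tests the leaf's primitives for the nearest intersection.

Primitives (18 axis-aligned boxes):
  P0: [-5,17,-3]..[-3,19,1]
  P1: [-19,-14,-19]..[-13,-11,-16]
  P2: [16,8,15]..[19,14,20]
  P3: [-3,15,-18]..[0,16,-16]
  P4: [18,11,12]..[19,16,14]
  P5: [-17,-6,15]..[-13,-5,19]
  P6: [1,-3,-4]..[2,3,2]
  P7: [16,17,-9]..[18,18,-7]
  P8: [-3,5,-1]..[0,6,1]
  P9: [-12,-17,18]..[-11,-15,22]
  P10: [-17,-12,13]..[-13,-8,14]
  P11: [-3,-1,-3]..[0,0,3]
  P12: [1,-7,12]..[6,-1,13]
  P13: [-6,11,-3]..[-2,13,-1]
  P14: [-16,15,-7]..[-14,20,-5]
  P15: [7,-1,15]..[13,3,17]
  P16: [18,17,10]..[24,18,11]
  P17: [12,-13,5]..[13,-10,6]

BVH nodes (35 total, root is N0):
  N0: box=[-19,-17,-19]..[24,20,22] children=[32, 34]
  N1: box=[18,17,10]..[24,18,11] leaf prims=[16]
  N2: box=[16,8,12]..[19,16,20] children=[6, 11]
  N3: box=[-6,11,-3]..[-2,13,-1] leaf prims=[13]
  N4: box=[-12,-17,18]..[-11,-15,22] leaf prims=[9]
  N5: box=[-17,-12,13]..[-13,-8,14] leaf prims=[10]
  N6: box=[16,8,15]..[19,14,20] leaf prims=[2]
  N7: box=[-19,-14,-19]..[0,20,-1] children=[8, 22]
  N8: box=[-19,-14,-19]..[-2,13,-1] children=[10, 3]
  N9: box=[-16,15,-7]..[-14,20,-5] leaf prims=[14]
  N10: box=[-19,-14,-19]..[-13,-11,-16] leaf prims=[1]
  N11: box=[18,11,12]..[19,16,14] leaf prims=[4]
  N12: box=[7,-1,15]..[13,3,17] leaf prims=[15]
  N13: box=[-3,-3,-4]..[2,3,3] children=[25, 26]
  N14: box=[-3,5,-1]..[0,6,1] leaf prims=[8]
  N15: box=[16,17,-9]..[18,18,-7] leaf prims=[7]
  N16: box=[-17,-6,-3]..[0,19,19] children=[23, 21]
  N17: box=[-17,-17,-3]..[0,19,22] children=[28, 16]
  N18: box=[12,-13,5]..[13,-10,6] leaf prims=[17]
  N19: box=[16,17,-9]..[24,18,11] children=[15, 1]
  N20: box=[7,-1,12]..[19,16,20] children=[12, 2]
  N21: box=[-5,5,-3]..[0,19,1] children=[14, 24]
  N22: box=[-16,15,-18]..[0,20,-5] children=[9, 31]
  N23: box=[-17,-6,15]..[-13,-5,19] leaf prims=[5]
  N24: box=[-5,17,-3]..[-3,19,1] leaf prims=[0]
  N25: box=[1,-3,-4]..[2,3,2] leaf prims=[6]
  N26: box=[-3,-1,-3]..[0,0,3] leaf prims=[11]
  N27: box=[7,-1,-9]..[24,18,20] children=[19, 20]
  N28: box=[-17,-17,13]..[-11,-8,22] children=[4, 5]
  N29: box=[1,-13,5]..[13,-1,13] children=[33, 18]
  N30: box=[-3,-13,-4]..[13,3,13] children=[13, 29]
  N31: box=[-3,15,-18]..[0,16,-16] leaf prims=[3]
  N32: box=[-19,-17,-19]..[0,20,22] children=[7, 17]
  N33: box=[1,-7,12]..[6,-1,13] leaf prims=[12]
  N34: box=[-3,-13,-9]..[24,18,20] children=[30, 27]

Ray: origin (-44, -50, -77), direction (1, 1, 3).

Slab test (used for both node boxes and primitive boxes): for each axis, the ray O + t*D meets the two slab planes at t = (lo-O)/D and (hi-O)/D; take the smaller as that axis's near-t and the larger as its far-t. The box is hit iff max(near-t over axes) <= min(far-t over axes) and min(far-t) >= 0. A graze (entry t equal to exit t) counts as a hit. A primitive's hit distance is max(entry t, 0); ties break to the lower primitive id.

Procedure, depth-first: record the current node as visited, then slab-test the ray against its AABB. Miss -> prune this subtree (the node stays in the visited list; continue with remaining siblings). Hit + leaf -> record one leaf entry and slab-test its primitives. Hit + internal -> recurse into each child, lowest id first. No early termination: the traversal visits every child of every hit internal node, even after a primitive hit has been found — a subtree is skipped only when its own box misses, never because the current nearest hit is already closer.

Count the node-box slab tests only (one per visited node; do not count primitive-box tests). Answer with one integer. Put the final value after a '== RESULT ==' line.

Trace the traversal:
N0 x:[25,68] y:[33,70] z:[58/3,33] -> hit [33,33], descend [32, 34]
  N32 x:[25,44] y:[33,70] z:[58/3,33] -> hit [33,33], descend [7, 17]
    N7 x:[25,44] y:[36,70] z:[58/3,76/3] -> miss, prune
    N17 x:[27,44] y:[33,69] z:[74/3,33] -> hit [33,33], descend [16, 28]
      N16 x:[27,44] y:[44,69] z:[74/3,32] -> miss, prune
      N28 x:[27,33] y:[33,42] z:[30,33] -> hit [33,33], descend [4, 5]
        N4 x:[32,33] y:[33,35] z:[95/3,33] -> hit [33,33] leaf, test {P9@t=33}
        N5 x:[27,31] y:[38,42] z:[30,91/3] -> miss, prune
  N34 x:[41,68] y:[37,68] z:[68/3,97/3] -> miss, prune

Summary -> nodes [0, 32, 7, 17, 16, 28, 4, 5, 34]; box-tests=9; leaf-entries=1; first=P9

== RESULT ==
9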